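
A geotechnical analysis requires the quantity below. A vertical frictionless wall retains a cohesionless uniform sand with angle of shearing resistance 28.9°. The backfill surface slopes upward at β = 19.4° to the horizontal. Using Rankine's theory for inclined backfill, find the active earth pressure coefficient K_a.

K_a = cos β · (cos β − √(cos²β − cos²φ)) / (cos β + √(cos²β − cos²φ)).
cos β = 0.9432, cos φ = 0.8755, √(cos²β − cos²φ) = 0.3510.
K_a = 0.9432 × (0.9432 − 0.3510)/(0.9432 + 0.3510) = 0.4316.

0.432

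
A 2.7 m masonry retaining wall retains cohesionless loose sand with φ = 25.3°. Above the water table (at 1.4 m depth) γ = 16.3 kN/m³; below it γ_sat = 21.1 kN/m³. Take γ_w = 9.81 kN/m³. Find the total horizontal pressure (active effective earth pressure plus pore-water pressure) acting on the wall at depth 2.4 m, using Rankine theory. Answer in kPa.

K_a = (1 − sin φ)/(1 + sin φ) = 0.4012.
γ' = 21.1 − 9.81 = 11.29 kN/m³.
Effective vertical stress at 2.4 m: σ'_v = 16.3×1.4 + 11.29×1.00 = 34.11 kPa.
σ'_h = K_a σ'_v = 0.4012 × 34.11 = 13.68 kPa; u = γ_w × 1.00 = 9.810 kPa.
Total σ_h = 13.68 + 9.810 = 23.49 kPa.

23.5 kPa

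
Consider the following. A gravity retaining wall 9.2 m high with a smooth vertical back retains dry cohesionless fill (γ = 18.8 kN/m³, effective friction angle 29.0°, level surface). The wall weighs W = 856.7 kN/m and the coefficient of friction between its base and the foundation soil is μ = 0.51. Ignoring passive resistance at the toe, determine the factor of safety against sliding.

K_a = tan²(45° − 29.0°/2) = 0.3470.
P_a = ½K_aγH² = 0.5×0.3470×18.8×9.2² = 276.1 kN/m, acting at H/3 = 3.067 m above the base.
FS_sliding = μW / P_a = 0.51×856.7 / 276.1 = 1.583.

1.58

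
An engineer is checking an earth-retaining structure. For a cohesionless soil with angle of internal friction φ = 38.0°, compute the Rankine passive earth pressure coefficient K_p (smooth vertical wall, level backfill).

4.20

K_p = (1 + sin φ)/(1 − sin φ) = tan²(45° + 38.0°/2) = 4.204.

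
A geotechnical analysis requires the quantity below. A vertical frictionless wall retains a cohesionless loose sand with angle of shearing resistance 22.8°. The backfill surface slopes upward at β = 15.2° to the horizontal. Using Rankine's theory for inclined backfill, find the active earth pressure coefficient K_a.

0.525

K_a = cos β · (cos β − √(cos²β − cos²φ)) / (cos β + √(cos²β − cos²φ)).
cos β = 0.9650, cos φ = 0.9219, √(cos²β − cos²φ) = 0.2854.
K_a = 0.9650 × (0.9650 − 0.2854)/(0.9650 + 0.2854) = 0.5246.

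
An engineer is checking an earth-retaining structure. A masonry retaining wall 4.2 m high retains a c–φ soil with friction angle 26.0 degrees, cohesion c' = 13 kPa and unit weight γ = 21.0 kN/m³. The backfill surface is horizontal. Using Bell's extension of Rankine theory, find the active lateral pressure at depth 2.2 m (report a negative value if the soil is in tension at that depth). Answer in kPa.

1.79 kPa

K_a = (1 − sin φ)/(1 + sin φ) = 0.3905.
σ_a = K_a γ z − 2c√K_a = 0.3905×21.0×2.2 − 2×13×0.6249 = 1.793 kPa.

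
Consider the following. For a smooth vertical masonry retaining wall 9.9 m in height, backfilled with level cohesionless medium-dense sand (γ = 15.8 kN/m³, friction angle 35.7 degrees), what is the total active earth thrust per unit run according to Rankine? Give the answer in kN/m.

204 kN/m

K_a = tan²(45° − φ/2) = 0.2630.
P_a = ½ K_a γ H² = 0.5 × 0.2630 × 15.8 × 9.9² = 203.6 kN/m.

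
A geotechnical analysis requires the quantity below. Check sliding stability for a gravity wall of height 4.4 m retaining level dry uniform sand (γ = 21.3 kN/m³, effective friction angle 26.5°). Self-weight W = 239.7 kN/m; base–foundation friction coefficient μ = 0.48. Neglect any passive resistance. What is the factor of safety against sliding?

1.46

K_a = tan²(45° − 26.5°/2) = 0.3829.
P_a = ½K_aγH² = 0.5×0.3829×21.3×4.4² = 78.96 kN/m, acting at H/3 = 1.467 m above the base.
FS_sliding = μW / P_a = 0.48×239.7 / 78.96 = 1.457.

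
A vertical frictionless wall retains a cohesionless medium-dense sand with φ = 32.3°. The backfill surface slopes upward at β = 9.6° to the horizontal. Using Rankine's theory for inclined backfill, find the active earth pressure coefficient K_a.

0.316

K_a = cos β · (cos β − √(cos²β − cos²φ)) / (cos β + √(cos²β − cos²φ)).
cos β = 0.9860, cos φ = 0.8453, √(cos²β − cos²φ) = 0.5077.
K_a = 0.9860 × (0.9860 − 0.5077)/(0.9860 + 0.5077) = 0.3158.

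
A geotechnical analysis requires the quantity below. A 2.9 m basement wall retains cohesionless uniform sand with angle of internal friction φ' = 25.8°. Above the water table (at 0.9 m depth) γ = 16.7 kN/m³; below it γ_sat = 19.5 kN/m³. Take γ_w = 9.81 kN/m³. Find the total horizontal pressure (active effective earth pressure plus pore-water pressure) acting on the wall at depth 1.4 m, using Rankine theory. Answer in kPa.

12.7 kPa

K_a = (1 − sin φ)/(1 + sin φ) = 0.3935.
γ' = 19.5 − 9.81 = 9.690 kN/m³.
Effective vertical stress at 1.4 m: σ'_v = 16.7×0.9 + 9.690×0.500 = 19.88 kPa.
σ'_h = K_a σ'_v = 0.3935 × 19.88 = 7.821 kPa; u = γ_w × 0.500 = 4.905 kPa.
Total σ_h = 7.821 + 4.905 = 12.73 kPa.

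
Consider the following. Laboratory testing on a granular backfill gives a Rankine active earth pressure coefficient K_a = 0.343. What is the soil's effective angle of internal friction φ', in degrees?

29.3°

K_a = tan²(45° − φ/2) ⇒ 45° − φ/2 = arctan(√0.343) = 30.36°.
φ = 2(45° − 30.36°) = 29.29°.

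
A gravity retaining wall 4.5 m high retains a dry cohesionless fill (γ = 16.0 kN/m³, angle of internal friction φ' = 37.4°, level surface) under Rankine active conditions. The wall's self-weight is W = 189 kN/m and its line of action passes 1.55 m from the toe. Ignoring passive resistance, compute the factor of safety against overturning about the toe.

K_a = tan²(45° − 37.4°/2) = 0.2443.
P_a = ½K_aγH² = 0.5×0.2443×16.0×4.5² = 39.57 kN/m, acting at H/3 = 1.500 m above the base.
Overturning moment M_o = P_a × H/3 = 39.57 × 1.500 = 59.36.
Resisting moment M_r = W × 1.55 = 189 × 1.55 = 292.9.
FS_overturning = M_r/M_o = 292.9/59.36 = 4.935.

4.94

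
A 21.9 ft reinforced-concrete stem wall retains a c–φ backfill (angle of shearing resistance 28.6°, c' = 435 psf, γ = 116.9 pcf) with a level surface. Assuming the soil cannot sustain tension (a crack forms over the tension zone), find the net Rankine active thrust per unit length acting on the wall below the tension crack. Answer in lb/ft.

1810 lb/ft

K_a = 0.3525; √K_a = 0.5938.
Tension-crack depth z_c = 2c/(γ√K_a) = 2×435/(116.9×0.5938) = 12.53 ft.
σ_a at base = K_a γ H − 2c√K_a = 0.3525×116.9×21.9 − 2×435×0.5938 = 386.0 psf.
P_a = ½ × 386.0 × (H − z_c) = 0.5×386.0×9.366 = 1808 lb/ft.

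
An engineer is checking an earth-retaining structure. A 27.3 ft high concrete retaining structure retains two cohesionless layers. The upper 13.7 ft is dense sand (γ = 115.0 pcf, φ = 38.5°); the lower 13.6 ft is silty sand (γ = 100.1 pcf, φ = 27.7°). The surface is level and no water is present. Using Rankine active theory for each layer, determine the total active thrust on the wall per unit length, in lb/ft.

13700 lb/ft

K_a1 = tan²(45°−38.5°/2) = 0.2327; K_a2 = tan²(45°−27.7°/2) = 0.3653.
Layer 1: σ at base = K_a1 γ₁ h₁ = 366.5 psf; P₁ = ½×366.5×13.7 = 2511.
Layer 2: σ_v at top = γ₁h₁ = 1576; σ_h top = K_a2×1576 = 575.6; σ_h base = K_a2×(1576+100.1×13.6) = 1073.
P₂ = ½(575.6+1073)×13.6 = 11210. Total P_a = 2511+11210 = 13720 lb/ft.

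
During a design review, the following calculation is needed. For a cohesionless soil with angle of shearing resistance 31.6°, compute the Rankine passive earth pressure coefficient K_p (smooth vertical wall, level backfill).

K_p = (1 + sin φ)/(1 − sin φ) = tan²(45° + 31.6°/2) = 3.202.

3.20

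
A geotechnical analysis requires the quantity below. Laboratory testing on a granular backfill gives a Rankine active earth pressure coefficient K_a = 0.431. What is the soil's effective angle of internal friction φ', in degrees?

23.4°

K_a = tan²(45° − φ/2) ⇒ 45° − φ/2 = arctan(√0.431) = 33.29°.
φ = 2(45° − 33.29°) = 23.43°.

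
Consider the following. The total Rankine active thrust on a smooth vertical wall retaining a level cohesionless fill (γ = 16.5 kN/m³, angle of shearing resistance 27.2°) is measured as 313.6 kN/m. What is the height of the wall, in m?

10.1 m

K_a = 0.3726. P_a = ½ K_a γ H² ⇒ H = √(2P_a/(K_a γ)).
H = √(2×313.6/(0.3726×16.5)) = 10.10 m.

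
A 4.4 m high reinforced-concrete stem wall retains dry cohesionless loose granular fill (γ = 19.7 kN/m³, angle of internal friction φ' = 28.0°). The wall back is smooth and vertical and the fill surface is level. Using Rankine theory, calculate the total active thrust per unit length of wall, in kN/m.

K_a = tan²(45° − φ/2) = 0.3610.
P_a = ½ K_a γ H² = 0.5 × 0.3610 × 19.7 × 4.4² = 68.85 kN/m.

68.8 kN/m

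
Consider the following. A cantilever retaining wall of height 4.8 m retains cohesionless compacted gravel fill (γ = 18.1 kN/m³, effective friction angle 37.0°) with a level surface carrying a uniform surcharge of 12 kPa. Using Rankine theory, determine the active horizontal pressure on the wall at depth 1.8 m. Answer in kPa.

11.1 kPa

K_a = (1 − sin φ)/(1 + sin φ) = 0.2486.
σ_v = γz + q = 18.1 × 1.8 + 12 = 44.58 kPa.
σ_h = K_a σ_v = 0.2486 × 44.58 = 11.08 kPa.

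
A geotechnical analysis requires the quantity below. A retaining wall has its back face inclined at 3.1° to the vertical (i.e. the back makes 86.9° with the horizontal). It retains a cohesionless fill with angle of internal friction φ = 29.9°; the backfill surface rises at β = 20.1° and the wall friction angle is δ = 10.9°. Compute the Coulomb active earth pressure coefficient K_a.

0.454

K_a = sin²(α+φ) / [sin²α · sin(α−δ) · (1 + √{sin(φ+δ)sin(φ−β) / (sin(α−δ)sin(α+β))})²].
With α = 86.9°, φ = 29.9°, δ = 10.9°, β = 20.1°: K_a = 0.4544.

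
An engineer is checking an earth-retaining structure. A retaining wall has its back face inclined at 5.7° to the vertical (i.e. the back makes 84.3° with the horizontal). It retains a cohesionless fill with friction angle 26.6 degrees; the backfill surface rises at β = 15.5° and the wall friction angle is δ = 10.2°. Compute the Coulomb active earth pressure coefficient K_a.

K_a = sin²(α+φ) / [sin²α · sin(α−δ) · (1 + √{sin(φ+δ)sin(φ−β) / (sin(α−δ)sin(α+β))})²].
With α = 84.3°, φ = 26.6°, δ = 10.2°, β = 15.5°: K_a = 0.5037.

0.504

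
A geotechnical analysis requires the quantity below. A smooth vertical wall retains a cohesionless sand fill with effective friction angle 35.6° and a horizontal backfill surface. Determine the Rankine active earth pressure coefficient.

K_a = tan²(45° − φ/2) = tan²(27.20°) = 0.2641.

0.264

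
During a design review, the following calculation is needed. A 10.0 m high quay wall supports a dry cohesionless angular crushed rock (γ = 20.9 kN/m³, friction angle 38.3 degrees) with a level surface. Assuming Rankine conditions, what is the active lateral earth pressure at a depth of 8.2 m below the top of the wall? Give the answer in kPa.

K_a = (1 − sin φ)/(1 + sin φ) = 0.2347.
σ_h = K_a γ z = 0.2347 × 20.9 × 8.2 = 40.23 kPa.

40.2 kPa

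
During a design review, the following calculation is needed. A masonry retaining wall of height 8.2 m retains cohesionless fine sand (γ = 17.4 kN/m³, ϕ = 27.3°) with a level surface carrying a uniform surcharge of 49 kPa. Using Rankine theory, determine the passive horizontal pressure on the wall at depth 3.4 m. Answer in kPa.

K_p = (1 + sin φ)/(1 − sin φ) = 2.694.
σ_v = γz + q = 17.4 × 3.4 + 49 = 108.2 kPa.
σ_h = K_p σ_v = 2.694 × 108.2 = 291.4 kPa.

291 kPa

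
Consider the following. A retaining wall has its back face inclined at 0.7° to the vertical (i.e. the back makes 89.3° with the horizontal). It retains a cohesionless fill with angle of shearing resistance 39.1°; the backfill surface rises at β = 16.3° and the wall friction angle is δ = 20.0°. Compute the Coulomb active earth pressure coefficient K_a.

K_a = sin²(α+φ) / [sin²α · sin(α−δ) · (1 + √{sin(φ+δ)sin(φ−β) / (sin(α−δ)sin(α+β))})²].
With α = 89.3°, φ = 39.1°, δ = 20.0°, β = 16.3°: K_a = 0.2541.

0.254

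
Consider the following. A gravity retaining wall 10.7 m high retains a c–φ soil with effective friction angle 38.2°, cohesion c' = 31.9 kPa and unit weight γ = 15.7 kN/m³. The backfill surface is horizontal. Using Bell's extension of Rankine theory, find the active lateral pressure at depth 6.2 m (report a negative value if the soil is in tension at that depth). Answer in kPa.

K_a = (1 − sin φ)/(1 + sin φ) = 0.2358.
σ_a = K_a γ z − 2c√K_a = 0.2358×15.7×6.2 − 2×31.9×0.4856 = -8.029 kPa.

-8.03 kPa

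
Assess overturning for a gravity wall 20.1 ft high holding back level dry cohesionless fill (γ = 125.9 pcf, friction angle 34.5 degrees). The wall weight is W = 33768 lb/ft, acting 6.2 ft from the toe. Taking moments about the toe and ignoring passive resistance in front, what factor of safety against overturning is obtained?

K_a = tan²(45° − 34.5°/2) = 0.2768.
P_a = ½K_aγH² = 0.5×0.2768×125.9×20.1² = 7040 lb/ft, acting at H/3 = 6.700 ft above the base.
Overturning moment M_o = P_a × H/3 = 7040 × 6.700 = 47170.
Resisting moment M_r = W × 6.2 = 33768 × 6.2 = 209400.
FS_overturning = M_r/M_o = 209400/47170 = 4.439.

4.44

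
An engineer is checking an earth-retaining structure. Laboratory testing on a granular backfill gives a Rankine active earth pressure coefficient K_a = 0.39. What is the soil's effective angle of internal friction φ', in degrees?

K_a = tan²(45° − φ/2) ⇒ 45° − φ/2 = arctan(√0.39) = 31.98°.
φ = 2(45° − 31.98°) = 26.03°.

26.0°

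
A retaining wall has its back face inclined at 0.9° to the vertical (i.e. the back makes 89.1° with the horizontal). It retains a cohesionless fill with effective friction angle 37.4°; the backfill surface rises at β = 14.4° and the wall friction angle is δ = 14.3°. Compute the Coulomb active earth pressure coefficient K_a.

K_a = sin²(α+φ) / [sin²α · sin(α−δ) · (1 + √{sin(φ+δ)sin(φ−β) / (sin(α−δ)sin(α+β))})²].
With α = 89.1°, φ = 37.4°, δ = 14.3°, β = 14.4°: K_a = 0.2712.

0.271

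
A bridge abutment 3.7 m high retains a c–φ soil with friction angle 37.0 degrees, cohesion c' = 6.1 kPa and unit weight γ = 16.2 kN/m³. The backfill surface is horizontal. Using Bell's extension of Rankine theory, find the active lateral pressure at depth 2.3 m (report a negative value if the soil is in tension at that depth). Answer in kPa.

K_a = (1 − sin φ)/(1 + sin φ) = 0.2486.
σ_a = K_a γ z − 2c√K_a = 0.2486×16.2×2.3 − 2×6.1×0.4986 = 3.180 kPa.

3.18 kPa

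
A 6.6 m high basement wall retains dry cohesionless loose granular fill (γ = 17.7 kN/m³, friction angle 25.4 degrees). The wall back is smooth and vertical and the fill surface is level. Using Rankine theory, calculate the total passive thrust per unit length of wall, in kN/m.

965 kN/m

K_p = tan²(45° + φ/2) = 2.502.
P_p = ½ K_p γ H² = 0.5 × 2.502 × 17.7 × 6.6² = 964.6 kN/m.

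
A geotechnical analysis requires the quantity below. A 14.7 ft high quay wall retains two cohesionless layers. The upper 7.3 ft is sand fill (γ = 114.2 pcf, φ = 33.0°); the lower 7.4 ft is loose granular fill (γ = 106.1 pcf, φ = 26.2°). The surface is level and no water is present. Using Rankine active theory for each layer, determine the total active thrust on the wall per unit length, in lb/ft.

4410 lb/ft

K_a1 = tan²(45°−33.0°/2) = 0.2948; K_a2 = tan²(45°−26.2°/2) = 0.3874.
Layer 1: σ at base = K_a1 γ₁ h₁ = 245.8 psf; P₁ = ½×245.8×7.3 = 897.0.
Layer 2: σ_v at top = γ₁h₁ = 833.7; σ_h top = K_a2×833.7 = 323.0; σ_h base = K_a2×(833.7+106.1×7.4) = 627.2.
P₂ = ½(323.0+627.2)×7.4 = 3516. Total P_a = 897.0+3516 = 4413 lb/ft.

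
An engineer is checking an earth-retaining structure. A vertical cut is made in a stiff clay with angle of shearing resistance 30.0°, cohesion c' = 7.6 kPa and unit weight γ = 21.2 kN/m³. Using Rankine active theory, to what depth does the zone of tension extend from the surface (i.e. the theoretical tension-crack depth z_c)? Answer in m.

1.24 m

K_a = tan²(45° − 30.0°/2) = 0.3333; √K_a = 0.5774.
The active pressure is zero where K_a γ z = 2c√K_a, so z_c = 2c/(γ√K_a) = 2×7.6/(21.2×0.5774) = 1.242 m.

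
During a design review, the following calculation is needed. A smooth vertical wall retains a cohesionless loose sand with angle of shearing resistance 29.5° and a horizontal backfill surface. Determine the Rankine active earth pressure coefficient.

0.340

K_a = (1 − sin φ)/(1 + sin φ) = (1 − sin 29.5°)/(1 + sin 29.5°) = 0.3401.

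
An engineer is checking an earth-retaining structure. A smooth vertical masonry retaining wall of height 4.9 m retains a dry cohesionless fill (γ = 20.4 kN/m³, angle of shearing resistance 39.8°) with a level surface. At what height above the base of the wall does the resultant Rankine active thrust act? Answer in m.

1.63 m

K_a = 0.2194.
The pressure distribution is triangular, so the resultant acts at H/3 above the base = 4.9/3 = 1.633 m.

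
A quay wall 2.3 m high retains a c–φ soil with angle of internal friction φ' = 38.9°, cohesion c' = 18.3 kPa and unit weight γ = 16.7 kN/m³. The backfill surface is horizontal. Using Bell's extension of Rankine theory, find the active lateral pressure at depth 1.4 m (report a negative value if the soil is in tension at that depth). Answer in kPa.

K_a = (1 − sin φ)/(1 + sin φ) = 0.2285.
σ_a = K_a γ z − 2c√K_a = 0.2285×16.7×1.4 − 2×18.3×0.4780 = -12.15 kPa.

-12.2 kPa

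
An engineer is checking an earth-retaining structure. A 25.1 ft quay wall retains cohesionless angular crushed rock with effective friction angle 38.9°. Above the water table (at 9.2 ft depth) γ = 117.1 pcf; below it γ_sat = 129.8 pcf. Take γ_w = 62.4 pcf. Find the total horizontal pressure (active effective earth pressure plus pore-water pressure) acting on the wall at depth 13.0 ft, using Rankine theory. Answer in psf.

K_a = (1 − sin φ)/(1 + sin φ) = 0.2285.
γ' = 129.8 − 62.4 = 67.40 pcf.
Effective vertical stress at 13.0 ft: σ'_v = 117.1×9.2 + 67.40×3.80 = 1333 psf.
σ'_h = K_a σ'_v = 0.2285 × 1333 = 304.7 psf; u = γ_w × 3.80 = 237.1 psf.
Total σ_h = 304.7 + 237.1 = 541.8 psf.

542 psf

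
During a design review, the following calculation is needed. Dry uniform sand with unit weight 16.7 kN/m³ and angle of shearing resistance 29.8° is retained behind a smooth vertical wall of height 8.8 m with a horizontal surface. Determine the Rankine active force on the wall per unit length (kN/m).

217 kN/m

K_a = tan²(45° − φ/2) = 0.3360.
P_a = ½ K_a γ H² = 0.5 × 0.3360 × 16.7 × 8.8² = 217.3 kN/m.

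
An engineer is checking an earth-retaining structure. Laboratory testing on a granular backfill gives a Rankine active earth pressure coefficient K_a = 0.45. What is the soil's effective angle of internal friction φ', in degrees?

K_a = tan²(45° − φ/2) ⇒ 45° − φ/2 = arctan(√0.45) = 33.85°.
φ = 2(45° − 33.85°) = 22.29°.

22.3°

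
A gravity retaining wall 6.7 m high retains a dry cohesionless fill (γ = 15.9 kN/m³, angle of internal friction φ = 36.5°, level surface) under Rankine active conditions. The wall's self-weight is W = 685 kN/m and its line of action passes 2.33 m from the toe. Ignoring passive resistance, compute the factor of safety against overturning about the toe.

K_a = tan²(45° − 36.5°/2) = 0.2541.
P_a = ½K_aγH² = 0.5×0.2541×15.9×6.7² = 90.67 kN/m, acting at H/3 = 2.233 m above the base.
Overturning moment M_o = P_a × H/3 = 90.67 × 2.233 = 202.5.
Resisting moment M_r = W × 2.33 = 685 × 2.33 = 1596.
FS_overturning = M_r/M_o = 1596/202.5 = 7.882.

7.88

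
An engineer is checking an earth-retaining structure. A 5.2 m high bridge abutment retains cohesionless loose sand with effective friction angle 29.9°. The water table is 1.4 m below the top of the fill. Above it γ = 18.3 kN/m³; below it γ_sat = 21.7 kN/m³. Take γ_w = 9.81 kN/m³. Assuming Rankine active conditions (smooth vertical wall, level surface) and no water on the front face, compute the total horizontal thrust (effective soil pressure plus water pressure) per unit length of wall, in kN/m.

K_a = tan²(45° − φ/2) = 0.3347.
γ' = 21.7 − 9.81 = 11.89 kN/m³. Depth below WT = 3.8 m.
σ'_h at WT = K_a γ d_w = 8.574 kPa; at base = 8.574 + K_a γ' × 3.8 = 23.70 kPa.
P₁ (0–1.4 m) = ½×8.574×1.4 = 6.002. P₂ (1.4–5.2 m) = ½(8.574+23.70)×3.8 = 61.31.
P_w = ½ γ_w h₂² = 0.5×9.81×3.8² = 70.83. Total = 6.002+61.31+70.83 = 138.1 kN/m.

138 kN/m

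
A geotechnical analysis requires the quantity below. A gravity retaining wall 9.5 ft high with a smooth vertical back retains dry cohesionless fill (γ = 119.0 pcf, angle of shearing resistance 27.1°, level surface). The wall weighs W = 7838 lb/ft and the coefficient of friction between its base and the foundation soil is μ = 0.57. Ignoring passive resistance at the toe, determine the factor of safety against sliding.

2.22

K_a = tan²(45° − 27.1°/2) = 0.3741.
P_a = ½K_aγH² = 0.5×0.3741×119.0×9.5² = 2009 lb/ft, acting at H/3 = 3.167 ft above the base.
FS_sliding = μW / P_a = 0.57×7838 / 2009 = 2.224.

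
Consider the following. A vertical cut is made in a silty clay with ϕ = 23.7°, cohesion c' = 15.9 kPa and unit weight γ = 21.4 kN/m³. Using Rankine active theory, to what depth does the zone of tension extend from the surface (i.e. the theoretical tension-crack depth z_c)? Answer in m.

2.28 m

K_a = tan²(45° − 23.7°/2) = 0.4266; √K_a = 0.6531.
The active pressure is zero where K_a γ z = 2c√K_a, so z_c = 2c/(γ√K_a) = 2×15.9/(21.4×0.6531) = 2.275 m.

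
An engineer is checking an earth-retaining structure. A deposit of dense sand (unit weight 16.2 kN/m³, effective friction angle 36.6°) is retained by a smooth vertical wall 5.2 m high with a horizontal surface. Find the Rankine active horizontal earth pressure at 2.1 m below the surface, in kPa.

K_a = (1 − sin φ)/(1 + sin φ) = 0.2530.
σ_h = K_a γ z = 0.2530 × 16.2 × 2.1 = 8.606 kPa.

8.61 kPa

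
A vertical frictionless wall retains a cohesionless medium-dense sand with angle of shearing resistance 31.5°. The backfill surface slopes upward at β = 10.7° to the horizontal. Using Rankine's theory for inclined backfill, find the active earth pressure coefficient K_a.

0.330

K_a = cos β · (cos β − √(cos²β − cos²φ)) / (cos β + √(cos²β − cos²φ)).
cos β = 0.9826, cos φ = 0.8526, √(cos²β − cos²φ) = 0.4884.
K_a = 0.9826 × (0.9826 − 0.4884)/(0.9826 + 0.4884) = 0.3301.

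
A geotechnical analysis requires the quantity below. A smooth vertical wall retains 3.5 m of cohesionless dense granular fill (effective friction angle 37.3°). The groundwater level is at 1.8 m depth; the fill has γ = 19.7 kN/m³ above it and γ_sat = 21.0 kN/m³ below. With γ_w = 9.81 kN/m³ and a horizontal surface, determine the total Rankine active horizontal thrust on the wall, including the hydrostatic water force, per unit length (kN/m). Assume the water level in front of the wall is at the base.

K_a = tan²(45° − φ/2) = 0.2453.
γ' = 21.0 − 9.81 = 11.19 kN/m³. Depth below WT = 1.7 m.
σ'_h at WT = K_a γ d_w = 8.700 kPa; at base = 8.700 + K_a γ' × 1.7 = 13.37 kPa.
P₁ (0–1.8 m) = ½×8.700×1.8 = 7.830. P₂ (1.8–3.5 m) = ½(8.700+13.37)×1.7 = 18.76.
P_w = ½ γ_w h₂² = 0.5×9.81×1.7² = 14.18. Total = 7.830+18.76+14.18 = 40.76 kN/m.

40.8 kN/m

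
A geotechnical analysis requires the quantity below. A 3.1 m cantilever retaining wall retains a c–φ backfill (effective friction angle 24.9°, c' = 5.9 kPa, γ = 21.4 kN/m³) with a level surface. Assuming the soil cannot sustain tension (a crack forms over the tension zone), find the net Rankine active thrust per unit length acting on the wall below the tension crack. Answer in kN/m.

K_a = 0.4074; √K_a = 0.6383.
Tension-crack depth z_c = 2c/(γ√K_a) = 2×5.9/(21.4×0.6383) = 0.8639 m.
σ_a at base = K_a γ H − 2c√K_a = 0.4074×21.4×3.1 − 2×5.9×0.6383 = 19.50 kPa.
P_a = ½ × 19.50 × (H − z_c) = 0.5×19.50×2.236 = 21.80 kN/m.

21.8 kN/m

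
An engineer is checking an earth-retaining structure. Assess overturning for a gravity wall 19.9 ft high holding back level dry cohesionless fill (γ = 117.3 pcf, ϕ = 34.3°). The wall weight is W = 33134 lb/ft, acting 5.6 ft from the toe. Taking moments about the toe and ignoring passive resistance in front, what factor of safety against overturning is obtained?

4.31

K_a = tan²(45° − 34.3°/2) = 0.2792.
P_a = ½K_aγH² = 0.5×0.2792×117.3×19.9² = 6484 lb/ft, acting at H/3 = 6.633 ft above the base.
Overturning moment M_o = P_a × H/3 = 6484 × 6.633 = 43010.
Resisting moment M_r = W × 5.6 = 33134 × 5.6 = 185600.
FS_overturning = M_r/M_o = 185600/43010 = 4.314.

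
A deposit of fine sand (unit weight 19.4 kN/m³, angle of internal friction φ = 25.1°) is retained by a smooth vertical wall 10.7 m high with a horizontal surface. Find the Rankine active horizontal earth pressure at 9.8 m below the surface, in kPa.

K_a = (1 − sin φ)/(1 + sin φ) = 0.4043.
σ_h = K_a γ z = 0.4043 × 19.4 × 9.8 = 76.87 kPa.

76.9 kPa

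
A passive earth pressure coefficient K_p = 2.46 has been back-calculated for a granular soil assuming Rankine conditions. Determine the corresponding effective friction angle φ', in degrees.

25.0°

K_p = (1+sin φ)/(1−sin φ) ⇒ sin φ = (K_p − 1)/(K_p + 1) = 0.4220.
φ = arcsin(0.4220) = 24.96°.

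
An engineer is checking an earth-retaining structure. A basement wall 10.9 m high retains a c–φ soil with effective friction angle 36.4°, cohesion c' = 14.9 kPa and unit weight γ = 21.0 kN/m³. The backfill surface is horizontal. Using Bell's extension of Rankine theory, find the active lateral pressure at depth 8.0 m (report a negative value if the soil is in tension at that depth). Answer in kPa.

K_a = (1 − sin φ)/(1 + sin φ) = 0.2552.
σ_a = K_a γ z − 2c√K_a = 0.2552×21.0×8.0 − 2×14.9×0.5051 = 27.81 kPa.

27.8 kPa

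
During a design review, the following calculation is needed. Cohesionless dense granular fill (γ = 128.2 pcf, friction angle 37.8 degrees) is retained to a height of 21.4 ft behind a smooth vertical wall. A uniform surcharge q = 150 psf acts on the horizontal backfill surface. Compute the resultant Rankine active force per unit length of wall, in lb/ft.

7820 lb/ft

K_a = tan²(45° − φ/2) = 0.2400.
Soil triangle: ½ K_a γ H² = 0.5×0.2400×128.2×21.4² = 7045 lb/ft.
Surcharge rectangle: K_a q H = 0.2400×150×21.4 = 770.4 lb/ft.
Total = 7045 + 770.4 = 7816 lb/ft.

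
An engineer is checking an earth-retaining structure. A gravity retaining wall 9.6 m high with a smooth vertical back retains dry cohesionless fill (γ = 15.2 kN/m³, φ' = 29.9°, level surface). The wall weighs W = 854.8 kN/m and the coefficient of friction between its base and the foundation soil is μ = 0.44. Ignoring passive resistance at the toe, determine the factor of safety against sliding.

K_a = tan²(45° − 29.9°/2) = 0.3347.
P_a = ½K_aγH² = 0.5×0.3347×15.2×9.6² = 234.4 kN/m, acting at H/3 = 3.200 m above the base.
FS_sliding = μW / P_a = 0.44×854.8 / 234.4 = 1.604.

1.60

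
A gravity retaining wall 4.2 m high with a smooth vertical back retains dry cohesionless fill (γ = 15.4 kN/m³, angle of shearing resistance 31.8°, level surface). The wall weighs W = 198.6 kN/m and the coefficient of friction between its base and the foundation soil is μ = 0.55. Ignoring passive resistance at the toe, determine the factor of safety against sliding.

2.60

K_a = tan²(45° − 31.8°/2) = 0.3098.
P_a = ½K_aγH² = 0.5×0.3098×15.4×4.2² = 42.08 kN/m, acting at H/3 = 1.400 m above the base.
FS_sliding = μW / P_a = 0.55×198.6 / 42.08 = 2.596.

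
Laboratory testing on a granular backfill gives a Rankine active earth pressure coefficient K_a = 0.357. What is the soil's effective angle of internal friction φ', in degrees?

28.3°

K_a = tan²(45° − φ/2) ⇒ 45° − φ/2 = arctan(√0.357) = 30.86°.
φ = 2(45° − 30.86°) = 28.28°.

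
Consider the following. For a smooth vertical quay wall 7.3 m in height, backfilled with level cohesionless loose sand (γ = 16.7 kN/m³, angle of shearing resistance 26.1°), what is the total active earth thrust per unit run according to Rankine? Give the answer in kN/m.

K_a = tan²(45° − φ/2) = 0.3889.
P_a = ½ K_a γ H² = 0.5 × 0.3889 × 16.7 × 7.3² = 173.1 kN/m.

173 kN/m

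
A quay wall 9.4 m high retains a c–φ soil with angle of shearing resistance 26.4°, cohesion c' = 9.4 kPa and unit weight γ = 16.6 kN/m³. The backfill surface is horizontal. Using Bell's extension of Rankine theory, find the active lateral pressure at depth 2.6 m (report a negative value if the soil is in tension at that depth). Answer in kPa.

4.94 kPa

K_a = (1 − sin φ)/(1 + sin φ) = 0.3844.
σ_a = K_a γ z − 2c√K_a = 0.3844×16.6×2.6 − 2×9.4×0.6200 = 4.936 kPa.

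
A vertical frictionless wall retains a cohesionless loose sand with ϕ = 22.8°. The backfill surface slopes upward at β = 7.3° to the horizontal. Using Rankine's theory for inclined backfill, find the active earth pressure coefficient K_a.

K_a = cos β · (cos β − √(cos²β − cos²φ)) / (cos β + √(cos²β − cos²φ)).
cos β = 0.9919, cos φ = 0.9219, √(cos²β − cos²φ) = 0.3661.
K_a = 0.9919 × (0.9919 − 0.3661)/(0.9919 + 0.3661) = 0.4571.

0.457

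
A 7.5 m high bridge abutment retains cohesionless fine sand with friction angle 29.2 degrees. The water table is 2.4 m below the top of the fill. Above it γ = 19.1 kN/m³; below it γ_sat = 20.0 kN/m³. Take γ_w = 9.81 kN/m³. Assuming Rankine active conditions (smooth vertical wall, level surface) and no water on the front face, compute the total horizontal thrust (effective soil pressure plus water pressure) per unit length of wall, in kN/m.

K_a = tan²(45° − φ/2) = 0.3442.
γ' = 20.0 − 9.81 = 10.19 kN/m³. Depth below WT = 5.1 m.
σ'_h at WT = K_a γ d_w = 15.78 kPa; at base = 15.78 + K_a γ' × 5.1 = 33.67 kPa.
P₁ (0–2.4 m) = ½×15.78×2.4 = 18.93. P₂ (2.4–7.5 m) = ½(15.78+33.67)×5.1 = 126.1.
P_w = ½ γ_w h₂² = 0.5×9.81×5.1² = 127.6. Total = 18.93+126.1+127.6 = 272.6 kN/m.

273 kN/m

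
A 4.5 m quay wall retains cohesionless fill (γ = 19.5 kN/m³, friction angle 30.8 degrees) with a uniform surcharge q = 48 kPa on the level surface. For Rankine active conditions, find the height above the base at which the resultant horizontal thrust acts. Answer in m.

K_a = 0.3227.
Triangular part P₁ = ½K_aγH² = 63.72 at H/3 = 1.500 m; rectangular part P₂ = K_a q H = 69.71 at H/2 = 2.250 m.
ȳ = (P₁·1.500 + P₂·2.250)/(P₁+P₂) = 1.892 m.

1.89 m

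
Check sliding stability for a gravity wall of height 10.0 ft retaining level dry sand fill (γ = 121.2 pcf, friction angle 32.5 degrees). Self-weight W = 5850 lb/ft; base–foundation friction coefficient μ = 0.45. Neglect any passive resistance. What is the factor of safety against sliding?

K_a = tan²(45° − 32.5°/2) = 0.3010.
P_a = ½K_aγH² = 0.5×0.3010×121.2×10.0² = 1824 lb/ft, acting at H/3 = 3.333 ft above the base.
FS_sliding = μW / P_a = 0.45×5850 / 1824 = 1.443.

1.44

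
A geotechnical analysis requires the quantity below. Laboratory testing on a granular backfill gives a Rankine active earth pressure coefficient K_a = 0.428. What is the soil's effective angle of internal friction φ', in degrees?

K_a = tan²(45° − φ/2) ⇒ 45° − φ/2 = arctan(√0.428) = 33.19°.
φ = 2(45° − 33.19°) = 23.61°.

23.6°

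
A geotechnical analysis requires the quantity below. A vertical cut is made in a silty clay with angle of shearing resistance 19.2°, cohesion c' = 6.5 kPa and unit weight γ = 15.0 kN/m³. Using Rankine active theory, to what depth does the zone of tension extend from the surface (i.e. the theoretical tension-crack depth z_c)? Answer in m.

1.22 m

K_a = tan²(45° − 19.2°/2) = 0.5050; √K_a = 0.7107.
The active pressure is zero where K_a γ z = 2c√K_a, so z_c = 2c/(γ√K_a) = 2×6.5/(15.0×0.7107) = 1.220 m.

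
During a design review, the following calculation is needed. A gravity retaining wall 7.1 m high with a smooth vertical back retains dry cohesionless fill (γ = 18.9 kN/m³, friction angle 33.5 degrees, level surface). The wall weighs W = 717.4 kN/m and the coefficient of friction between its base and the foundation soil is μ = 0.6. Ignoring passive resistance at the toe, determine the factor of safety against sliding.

3.13

K_a = tan²(45° − 33.5°/2) = 0.2887.
P_a = ½K_aγH² = 0.5×0.2887×18.9×7.1² = 137.5 kN/m, acting at H/3 = 2.367 m above the base.
FS_sliding = μW / P_a = 0.6×717.4 / 137.5 = 3.130.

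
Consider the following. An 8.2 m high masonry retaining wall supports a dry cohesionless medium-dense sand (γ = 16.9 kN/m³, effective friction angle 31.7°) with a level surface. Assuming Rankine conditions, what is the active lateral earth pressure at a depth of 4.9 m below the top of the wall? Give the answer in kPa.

25.8 kPa

K_a = (1 − sin φ)/(1 + sin φ) = 0.3111.
σ_h = K_a γ z = 0.3111 × 16.9 × 4.9 = 25.76 kPa.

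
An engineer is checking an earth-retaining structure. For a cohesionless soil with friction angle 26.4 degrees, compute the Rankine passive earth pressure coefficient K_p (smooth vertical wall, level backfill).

K_p = (1 + sin φ)/(1 − sin φ) = tan²(45° + 26.4°/2) = 2.601.

2.60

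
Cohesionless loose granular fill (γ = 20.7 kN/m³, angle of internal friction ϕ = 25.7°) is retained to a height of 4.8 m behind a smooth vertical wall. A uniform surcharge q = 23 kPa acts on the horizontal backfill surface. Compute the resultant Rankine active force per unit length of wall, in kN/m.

138 kN/m

K_a = tan²(45° − φ/2) = 0.3950.
Soil triangle: ½ K_a γ H² = 0.5×0.3950×20.7×4.8² = 94.20 kN/m.
Surcharge rectangle: K_a q H = 0.3950×23×4.8 = 43.61 kN/m.
Total = 94.20 + 43.61 = 137.8 kN/m.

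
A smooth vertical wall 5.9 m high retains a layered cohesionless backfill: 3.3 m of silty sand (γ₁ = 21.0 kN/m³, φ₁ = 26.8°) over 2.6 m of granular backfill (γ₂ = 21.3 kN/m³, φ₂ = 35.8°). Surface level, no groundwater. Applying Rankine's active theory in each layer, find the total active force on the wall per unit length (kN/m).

109 kN/m

K_a1 = tan²(45°−26.8°/2) = 0.3785; K_a2 = tan²(45°−35.8°/2) = 0.2619.
Layer 1: σ at base = K_a1 γ₁ h₁ = 26.23 kPa; P₁ = ½×26.23×3.3 = 43.28.
Layer 2: σ_v at top = γ₁h₁ = 69.30; σ_h top = K_a2×69.30 = 18.15; σ_h base = K_a2×(69.30+21.3×2.6) = 32.65.
P₂ = ½(18.15+32.65)×2.6 = 66.04. Total P_a = 43.28+66.04 = 109.3 kN/m.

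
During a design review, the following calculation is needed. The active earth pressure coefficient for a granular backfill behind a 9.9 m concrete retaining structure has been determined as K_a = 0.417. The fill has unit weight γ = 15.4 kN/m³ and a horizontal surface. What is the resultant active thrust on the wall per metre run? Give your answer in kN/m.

P = ½ K_a γ H² = 0.5 × 0.417 × 15.4 × 9.9² = 314.7 kN/m.

315 kN/m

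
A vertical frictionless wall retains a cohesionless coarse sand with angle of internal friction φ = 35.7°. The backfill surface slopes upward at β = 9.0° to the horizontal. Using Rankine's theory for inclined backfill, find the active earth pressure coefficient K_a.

0.271

K_a = cos β · (cos β − √(cos²β − cos²φ)) / (cos β + √(cos²β − cos²φ)).
cos β = 0.9877, cos φ = 0.8121, √(cos²β − cos²φ) = 0.5622.
K_a = 0.9877 × (0.9877 − 0.5622)/(0.9877 + 0.5622) = 0.2712.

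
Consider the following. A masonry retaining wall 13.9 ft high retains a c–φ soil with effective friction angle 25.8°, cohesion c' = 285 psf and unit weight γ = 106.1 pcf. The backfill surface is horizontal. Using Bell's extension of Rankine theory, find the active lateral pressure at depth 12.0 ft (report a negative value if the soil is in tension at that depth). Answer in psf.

K_a = (1 − sin φ)/(1 + sin φ) = 0.3935.
σ_a = K_a γ z − 2c√K_a = 0.3935×106.1×12.0 − 2×285×0.6273 = 143.4 psf.

143 psf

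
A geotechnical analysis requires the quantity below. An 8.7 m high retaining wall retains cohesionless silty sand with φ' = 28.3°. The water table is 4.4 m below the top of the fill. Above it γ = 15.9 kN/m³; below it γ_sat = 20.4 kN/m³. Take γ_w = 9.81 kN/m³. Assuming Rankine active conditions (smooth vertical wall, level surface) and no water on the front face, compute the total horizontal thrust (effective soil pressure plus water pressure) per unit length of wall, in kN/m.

K_a = tan²(45° − φ/2) = 0.3568.
γ' = 20.4 − 9.81 = 10.59 kN/m³. Depth below WT = 4.3 m.
σ'_h at WT = K_a γ d_w = 24.96 kPa; at base = 24.96 + K_a γ' × 4.3 = 41.21 kPa.
P₁ (0–4.4 m) = ½×24.96×4.4 = 54.91. P₂ (4.4–8.7 m) = ½(24.96+41.21)×4.3 = 142.3.
P_w = ½ γ_w h₂² = 0.5×9.81×4.3² = 90.69. Total = 54.91+142.3+90.69 = 287.9 kN/m.

288 kN/m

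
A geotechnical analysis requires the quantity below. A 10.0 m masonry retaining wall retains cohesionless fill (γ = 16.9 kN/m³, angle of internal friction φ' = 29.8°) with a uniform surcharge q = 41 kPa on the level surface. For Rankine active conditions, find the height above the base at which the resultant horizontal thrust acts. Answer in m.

3.88 m

K_a = 0.3360.
Triangular part P₁ = ½K_aγH² = 283.9 at H/3 = 3.333 m; rectangular part P₂ = K_a q H = 137.8 at H/2 = 5.000 m.
ȳ = (P₁·3.333 + P₂·5.000)/(P₁+P₂) = 3.878 m.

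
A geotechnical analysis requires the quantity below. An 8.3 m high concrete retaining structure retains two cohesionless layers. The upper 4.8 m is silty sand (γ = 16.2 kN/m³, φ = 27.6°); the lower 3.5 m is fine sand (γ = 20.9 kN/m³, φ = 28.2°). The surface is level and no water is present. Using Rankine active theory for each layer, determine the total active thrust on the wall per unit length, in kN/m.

K_a1 = tan²(45°−27.6°/2) = 0.3668; K_a2 = tan²(45°−28.2°/2) = 0.3582.
Layer 1: σ at base = K_a1 γ₁ h₁ = 28.52 kPa; P₁ = ½×28.52×4.8 = 68.45.
Layer 2: σ_v at top = γ₁h₁ = 77.76; σ_h top = K_a2×77.76 = 27.85; σ_h base = K_a2×(77.76+20.9×3.5) = 54.05.
P₂ = ½(27.85+54.05)×3.5 = 143.3. Total P_a = 68.45+143.3 = 211.8 kN/m.

212 kN/m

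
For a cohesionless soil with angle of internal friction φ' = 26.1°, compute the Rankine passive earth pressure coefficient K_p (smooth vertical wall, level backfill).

2.57

K_p = (1 + sin φ)/(1 − sin φ) = tan²(45° + 26.1°/2) = 2.571.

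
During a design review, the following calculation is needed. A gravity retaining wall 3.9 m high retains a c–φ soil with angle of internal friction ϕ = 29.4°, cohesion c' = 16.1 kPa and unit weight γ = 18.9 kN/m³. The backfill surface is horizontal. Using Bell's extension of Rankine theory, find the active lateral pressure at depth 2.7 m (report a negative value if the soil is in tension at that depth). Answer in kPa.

K_a = (1 − sin φ)/(1 + sin φ) = 0.3415.
σ_a = K_a γ z − 2c√K_a = 0.3415×18.9×2.7 − 2×16.1×0.5844 = -1.391 kPa.

-1.39 kPa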